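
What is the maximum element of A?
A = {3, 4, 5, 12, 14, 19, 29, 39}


Set A = {3, 4, 5, 12, 14, 19, 29, 39}
Elements in ascending order: 3, 4, 5, 12, 14, 19, 29, 39
The largest element is 39.

39


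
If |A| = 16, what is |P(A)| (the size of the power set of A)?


The set has 16 elements.
The power set contains all possible subsets.
|P(A)| = 2^|A| = 2^16 = 65536

65536


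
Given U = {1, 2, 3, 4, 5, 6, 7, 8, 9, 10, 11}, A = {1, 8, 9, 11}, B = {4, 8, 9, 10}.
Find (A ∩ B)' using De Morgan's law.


U = {1, 2, 3, 4, 5, 6, 7, 8, 9, 10, 11}
A = {1, 8, 9, 11}, B = {4, 8, 9, 10}
A ∩ B = {8, 9}
(A ∩ B)' = U \ (A ∩ B) = {1, 2, 3, 4, 5, 6, 7, 10, 11}
Verification via A' ∪ B': A' = {2, 3, 4, 5, 6, 7, 10}, B' = {1, 2, 3, 5, 6, 7, 11}
A' ∪ B' = {1, 2, 3, 4, 5, 6, 7, 10, 11} ✓

{1, 2, 3, 4, 5, 6, 7, 10, 11}


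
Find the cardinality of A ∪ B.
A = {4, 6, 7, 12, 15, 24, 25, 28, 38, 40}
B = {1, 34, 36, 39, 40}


Set A = {4, 6, 7, 12, 15, 24, 25, 28, 38, 40}, |A| = 10
Set B = {1, 34, 36, 39, 40}, |B| = 5
A ∩ B = {40}, |A ∩ B| = 1
|A ∪ B| = |A| + |B| - |A ∩ B| = 10 + 5 - 1 = 14

14


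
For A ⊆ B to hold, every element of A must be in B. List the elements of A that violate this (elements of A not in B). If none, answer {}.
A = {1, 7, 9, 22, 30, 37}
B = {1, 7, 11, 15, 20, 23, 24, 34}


Set A = {1, 7, 9, 22, 30, 37}
Set B = {1, 7, 11, 15, 20, 23, 24, 34}
Check each element of A against B:
1 ∈ B, 7 ∈ B, 9 ∉ B (include), 22 ∉ B (include), 30 ∉ B (include), 37 ∉ B (include)
Elements of A not in B: {9, 22, 30, 37}

{9, 22, 30, 37}


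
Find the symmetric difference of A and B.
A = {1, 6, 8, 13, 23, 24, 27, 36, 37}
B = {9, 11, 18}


Set A = {1, 6, 8, 13, 23, 24, 27, 36, 37}
Set B = {9, 11, 18}
A △ B = (A \ B) ∪ (B \ A)
Elements in A but not B: {1, 6, 8, 13, 23, 24, 27, 36, 37}
Elements in B but not A: {9, 11, 18}
A △ B = {1, 6, 8, 9, 11, 13, 18, 23, 24, 27, 36, 37}

{1, 6, 8, 9, 11, 13, 18, 23, 24, 27, 36, 37}


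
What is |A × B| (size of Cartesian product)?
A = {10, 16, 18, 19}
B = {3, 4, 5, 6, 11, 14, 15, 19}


Set A = {10, 16, 18, 19} has 4 elements.
Set B = {3, 4, 5, 6, 11, 14, 15, 19} has 8 elements.
|A × B| = |A| × |B| = 4 × 8 = 32

32


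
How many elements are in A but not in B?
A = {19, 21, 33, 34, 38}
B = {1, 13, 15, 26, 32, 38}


Set A = {19, 21, 33, 34, 38}
Set B = {1, 13, 15, 26, 32, 38}
A \ B = {19, 21, 33, 34}
|A \ B| = 4

4


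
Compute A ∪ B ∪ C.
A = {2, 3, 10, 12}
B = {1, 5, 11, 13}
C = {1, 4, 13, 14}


Set A = {2, 3, 10, 12}
Set B = {1, 5, 11, 13}
Set C = {1, 4, 13, 14}
First, A ∪ B = {1, 2, 3, 5, 10, 11, 12, 13}
Then, (A ∪ B) ∪ C = {1, 2, 3, 4, 5, 10, 11, 12, 13, 14}

{1, 2, 3, 4, 5, 10, 11, 12, 13, 14}


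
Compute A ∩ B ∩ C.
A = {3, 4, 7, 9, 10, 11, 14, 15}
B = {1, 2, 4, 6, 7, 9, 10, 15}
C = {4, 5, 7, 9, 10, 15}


Set A = {3, 4, 7, 9, 10, 11, 14, 15}
Set B = {1, 2, 4, 6, 7, 9, 10, 15}
Set C = {4, 5, 7, 9, 10, 15}
First, A ∩ B = {4, 7, 9, 10, 15}
Then, (A ∩ B) ∩ C = {4, 7, 9, 10, 15}

{4, 7, 9, 10, 15}


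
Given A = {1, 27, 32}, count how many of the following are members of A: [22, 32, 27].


Set A = {1, 27, 32}
Candidates: [22, 32, 27]
Check each candidate:
22 ∉ A, 32 ∈ A, 27 ∈ A
Count of candidates in A: 2

2


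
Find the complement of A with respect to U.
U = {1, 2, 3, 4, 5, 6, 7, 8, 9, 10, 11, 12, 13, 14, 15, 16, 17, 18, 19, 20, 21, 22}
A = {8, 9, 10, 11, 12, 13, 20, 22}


Universal set U = {1, 2, 3, 4, 5, 6, 7, 8, 9, 10, 11, 12, 13, 14, 15, 16, 17, 18, 19, 20, 21, 22}
Set A = {8, 9, 10, 11, 12, 13, 20, 22}
A' = U \ A = elements in U but not in A
Checking each element of U:
1 (not in A, include), 2 (not in A, include), 3 (not in A, include), 4 (not in A, include), 5 (not in A, include), 6 (not in A, include), 7 (not in A, include), 8 (in A, exclude), 9 (in A, exclude), 10 (in A, exclude), 11 (in A, exclude), 12 (in A, exclude), 13 (in A, exclude), 14 (not in A, include), 15 (not in A, include), 16 (not in A, include), 17 (not in A, include), 18 (not in A, include), 19 (not in A, include), 20 (in A, exclude), 21 (not in A, include), 22 (in A, exclude)
A' = {1, 2, 3, 4, 5, 6, 7, 14, 15, 16, 17, 18, 19, 21}

{1, 2, 3, 4, 5, 6, 7, 14, 15, 16, 17, 18, 19, 21}


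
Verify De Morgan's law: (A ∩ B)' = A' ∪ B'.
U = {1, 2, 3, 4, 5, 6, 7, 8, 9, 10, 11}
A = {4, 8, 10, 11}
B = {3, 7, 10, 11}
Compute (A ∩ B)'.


U = {1, 2, 3, 4, 5, 6, 7, 8, 9, 10, 11}
A = {4, 8, 10, 11}, B = {3, 7, 10, 11}
A ∩ B = {10, 11}
(A ∩ B)' = U \ (A ∩ B) = {1, 2, 3, 4, 5, 6, 7, 8, 9}
Verification via A' ∪ B': A' = {1, 2, 3, 5, 6, 7, 9}, B' = {1, 2, 4, 5, 6, 8, 9}
A' ∪ B' = {1, 2, 3, 4, 5, 6, 7, 8, 9} ✓

{1, 2, 3, 4, 5, 6, 7, 8, 9}


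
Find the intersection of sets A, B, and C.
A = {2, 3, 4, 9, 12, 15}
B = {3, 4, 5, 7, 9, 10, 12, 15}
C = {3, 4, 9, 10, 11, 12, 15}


Set A = {2, 3, 4, 9, 12, 15}
Set B = {3, 4, 5, 7, 9, 10, 12, 15}
Set C = {3, 4, 9, 10, 11, 12, 15}
First, A ∩ B = {3, 4, 9, 12, 15}
Then, (A ∩ B) ∩ C = {3, 4, 9, 12, 15}

{3, 4, 9, 12, 15}


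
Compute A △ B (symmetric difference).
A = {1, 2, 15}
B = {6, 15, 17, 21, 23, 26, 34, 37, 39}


Set A = {1, 2, 15}
Set B = {6, 15, 17, 21, 23, 26, 34, 37, 39}
A △ B = (A \ B) ∪ (B \ A)
Elements in A but not B: {1, 2}
Elements in B but not A: {6, 17, 21, 23, 26, 34, 37, 39}
A △ B = {1, 2, 6, 17, 21, 23, 26, 34, 37, 39}

{1, 2, 6, 17, 21, 23, 26, 34, 37, 39}


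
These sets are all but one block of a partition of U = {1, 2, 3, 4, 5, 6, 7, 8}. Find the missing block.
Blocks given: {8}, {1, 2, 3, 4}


U = {1, 2, 3, 4, 5, 6, 7, 8}
Shown blocks: {8}, {1, 2, 3, 4}
A partition's blocks are pairwise disjoint and cover U, so the missing block = U \ (union of shown blocks).
Union of shown blocks: {1, 2, 3, 4, 8}
Missing block = U \ (union) = {5, 6, 7}

{5, 6, 7}


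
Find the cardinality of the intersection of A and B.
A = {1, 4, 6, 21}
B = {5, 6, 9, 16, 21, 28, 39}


Set A = {1, 4, 6, 21}
Set B = {5, 6, 9, 16, 21, 28, 39}
A ∩ B = {6, 21}
|A ∩ B| = 2

2


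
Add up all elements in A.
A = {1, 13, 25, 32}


Set A = {1, 13, 25, 32}
Sum = 1 + 13 + 25 + 32 = 71

71


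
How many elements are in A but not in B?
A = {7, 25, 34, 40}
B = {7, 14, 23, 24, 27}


Set A = {7, 25, 34, 40}
Set B = {7, 14, 23, 24, 27}
A \ B = {25, 34, 40}
|A \ B| = 3

3


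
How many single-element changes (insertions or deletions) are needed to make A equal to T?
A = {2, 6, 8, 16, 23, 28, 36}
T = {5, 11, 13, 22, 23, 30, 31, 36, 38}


Set A = {2, 6, 8, 16, 23, 28, 36}
Set T = {5, 11, 13, 22, 23, 30, 31, 36, 38}
Elements to remove from A (in A, not in T): {2, 6, 8, 16, 28} → 5 removals
Elements to add to A (in T, not in A): {5, 11, 13, 22, 30, 31, 38} → 7 additions
Total edits = 5 + 7 = 12

12


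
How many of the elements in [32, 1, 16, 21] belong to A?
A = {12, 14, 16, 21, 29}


Set A = {12, 14, 16, 21, 29}
Candidates: [32, 1, 16, 21]
Check each candidate:
32 ∉ A, 1 ∉ A, 16 ∈ A, 21 ∈ A
Count of candidates in A: 2

2


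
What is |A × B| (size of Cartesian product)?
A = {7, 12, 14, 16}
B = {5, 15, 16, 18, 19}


Set A = {7, 12, 14, 16} has 4 elements.
Set B = {5, 15, 16, 18, 19} has 5 elements.
|A × B| = |A| × |B| = 4 × 5 = 20

20


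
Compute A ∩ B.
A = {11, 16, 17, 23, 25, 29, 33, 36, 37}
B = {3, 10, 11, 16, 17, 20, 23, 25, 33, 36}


Set A = {11, 16, 17, 23, 25, 29, 33, 36, 37}
Set B = {3, 10, 11, 16, 17, 20, 23, 25, 33, 36}
A ∩ B includes only elements in both sets.
Check each element of A against B:
11 ✓, 16 ✓, 17 ✓, 23 ✓, 25 ✓, 29 ✗, 33 ✓, 36 ✓, 37 ✗
A ∩ B = {11, 16, 17, 23, 25, 33, 36}

{11, 16, 17, 23, 25, 33, 36}


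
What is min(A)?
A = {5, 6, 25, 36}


Set A = {5, 6, 25, 36}
Elements in ascending order: 5, 6, 25, 36
The smallest element is 5.

5


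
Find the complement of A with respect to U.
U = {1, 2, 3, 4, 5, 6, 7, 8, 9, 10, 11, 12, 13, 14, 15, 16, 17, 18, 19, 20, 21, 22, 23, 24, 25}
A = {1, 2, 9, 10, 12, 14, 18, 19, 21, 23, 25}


Universal set U = {1, 2, 3, 4, 5, 6, 7, 8, 9, 10, 11, 12, 13, 14, 15, 16, 17, 18, 19, 20, 21, 22, 23, 24, 25}
Set A = {1, 2, 9, 10, 12, 14, 18, 19, 21, 23, 25}
A' = U \ A = elements in U but not in A
Checking each element of U:
1 (in A, exclude), 2 (in A, exclude), 3 (not in A, include), 4 (not in A, include), 5 (not in A, include), 6 (not in A, include), 7 (not in A, include), 8 (not in A, include), 9 (in A, exclude), 10 (in A, exclude), 11 (not in A, include), 12 (in A, exclude), 13 (not in A, include), 14 (in A, exclude), 15 (not in A, include), 16 (not in A, include), 17 (not in A, include), 18 (in A, exclude), 19 (in A, exclude), 20 (not in A, include), 21 (in A, exclude), 22 (not in A, include), 23 (in A, exclude), 24 (not in A, include), 25 (in A, exclude)
A' = {3, 4, 5, 6, 7, 8, 11, 13, 15, 16, 17, 20, 22, 24}

{3, 4, 5, 6, 7, 8, 11, 13, 15, 16, 17, 20, 22, 24}


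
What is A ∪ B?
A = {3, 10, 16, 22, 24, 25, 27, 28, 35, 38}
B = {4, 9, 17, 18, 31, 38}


Set A = {3, 10, 16, 22, 24, 25, 27, 28, 35, 38}
Set B = {4, 9, 17, 18, 31, 38}
A ∪ B includes all elements in either set.
Elements from A: {3, 10, 16, 22, 24, 25, 27, 28, 35, 38}
Elements from B not already included: {4, 9, 17, 18, 31}
A ∪ B = {3, 4, 9, 10, 16, 17, 18, 22, 24, 25, 27, 28, 31, 35, 38}

{3, 4, 9, 10, 16, 17, 18, 22, 24, 25, 27, 28, 31, 35, 38}


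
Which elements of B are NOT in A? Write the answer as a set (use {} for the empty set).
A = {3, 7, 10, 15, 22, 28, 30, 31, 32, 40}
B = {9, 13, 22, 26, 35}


Set A = {3, 7, 10, 15, 22, 28, 30, 31, 32, 40}
Set B = {9, 13, 22, 26, 35}
Check each element of B against A:
9 ∉ A (include), 13 ∉ A (include), 22 ∈ A, 26 ∉ A (include), 35 ∉ A (include)
Elements of B not in A: {9, 13, 26, 35}

{9, 13, 26, 35}


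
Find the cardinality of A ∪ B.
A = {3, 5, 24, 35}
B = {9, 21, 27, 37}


Set A = {3, 5, 24, 35}, |A| = 4
Set B = {9, 21, 27, 37}, |B| = 4
A ∩ B = {}, |A ∩ B| = 0
|A ∪ B| = |A| + |B| - |A ∩ B| = 4 + 4 - 0 = 8

8


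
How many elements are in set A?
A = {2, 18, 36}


Set A = {2, 18, 36}
Listing elements: 2, 18, 36
Counting: 3 elements
|A| = 3

3


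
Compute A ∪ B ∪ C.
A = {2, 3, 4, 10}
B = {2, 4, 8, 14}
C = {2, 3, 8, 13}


Set A = {2, 3, 4, 10}
Set B = {2, 4, 8, 14}
Set C = {2, 3, 8, 13}
First, A ∪ B = {2, 3, 4, 8, 10, 14}
Then, (A ∪ B) ∪ C = {2, 3, 4, 8, 10, 13, 14}

{2, 3, 4, 8, 10, 13, 14}


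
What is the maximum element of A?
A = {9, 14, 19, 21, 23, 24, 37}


Set A = {9, 14, 19, 21, 23, 24, 37}
Elements in ascending order: 9, 14, 19, 21, 23, 24, 37
The largest element is 37.

37


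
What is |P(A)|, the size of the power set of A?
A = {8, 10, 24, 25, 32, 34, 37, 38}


Set A = {8, 10, 24, 25, 32, 34, 37, 38}
|A| = 8
The power set P(A) contains all subsets of A.
|P(A)| = 2^|A| = 2^8 = 256

256


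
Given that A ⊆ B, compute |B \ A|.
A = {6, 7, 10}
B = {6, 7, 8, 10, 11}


Set A = {6, 7, 10}, |A| = 3
Set B = {6, 7, 8, 10, 11}, |B| = 5
Since A ⊆ B: B \ A = {8, 11}
|B| - |A| = 5 - 3 = 2

2


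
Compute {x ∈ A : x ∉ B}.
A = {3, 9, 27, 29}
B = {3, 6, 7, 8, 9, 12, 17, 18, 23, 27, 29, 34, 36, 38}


Set A = {3, 9, 27, 29}
Set B = {3, 6, 7, 8, 9, 12, 17, 18, 23, 27, 29, 34, 36, 38}
Check each element of A against B:
3 ∈ B, 9 ∈ B, 27 ∈ B, 29 ∈ B
Elements of A not in B: {}

{}


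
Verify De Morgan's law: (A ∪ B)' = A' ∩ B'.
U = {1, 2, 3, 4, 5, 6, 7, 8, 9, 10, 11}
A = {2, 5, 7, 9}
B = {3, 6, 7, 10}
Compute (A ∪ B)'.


U = {1, 2, 3, 4, 5, 6, 7, 8, 9, 10, 11}
A = {2, 5, 7, 9}, B = {3, 6, 7, 10}
A ∪ B = {2, 3, 5, 6, 7, 9, 10}
(A ∪ B)' = U \ (A ∪ B) = {1, 4, 8, 11}
Verification via A' ∩ B': A' = {1, 3, 4, 6, 8, 10, 11}, B' = {1, 2, 4, 5, 8, 9, 11}
A' ∩ B' = {1, 4, 8, 11} ✓

{1, 4, 8, 11}


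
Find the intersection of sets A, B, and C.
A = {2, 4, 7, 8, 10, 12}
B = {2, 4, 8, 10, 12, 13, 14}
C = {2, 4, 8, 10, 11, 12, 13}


Set A = {2, 4, 7, 8, 10, 12}
Set B = {2, 4, 8, 10, 12, 13, 14}
Set C = {2, 4, 8, 10, 11, 12, 13}
First, A ∩ B = {2, 4, 8, 10, 12}
Then, (A ∩ B) ∩ C = {2, 4, 8, 10, 12}

{2, 4, 8, 10, 12}


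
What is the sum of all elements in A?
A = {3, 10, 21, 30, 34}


Set A = {3, 10, 21, 30, 34}
Sum = 3 + 10 + 21 + 30 + 34 = 98

98


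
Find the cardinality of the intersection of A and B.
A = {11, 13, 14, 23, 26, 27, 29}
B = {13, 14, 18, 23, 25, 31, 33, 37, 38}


Set A = {11, 13, 14, 23, 26, 27, 29}
Set B = {13, 14, 18, 23, 25, 31, 33, 37, 38}
A ∩ B = {13, 14, 23}
|A ∩ B| = 3

3


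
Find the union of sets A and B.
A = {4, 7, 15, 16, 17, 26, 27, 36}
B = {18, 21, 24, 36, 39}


Set A = {4, 7, 15, 16, 17, 26, 27, 36}
Set B = {18, 21, 24, 36, 39}
A ∪ B includes all elements in either set.
Elements from A: {4, 7, 15, 16, 17, 26, 27, 36}
Elements from B not already included: {18, 21, 24, 39}
A ∪ B = {4, 7, 15, 16, 17, 18, 21, 24, 26, 27, 36, 39}

{4, 7, 15, 16, 17, 18, 21, 24, 26, 27, 36, 39}


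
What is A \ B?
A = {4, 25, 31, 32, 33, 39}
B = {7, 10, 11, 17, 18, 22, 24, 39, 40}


Set A = {4, 25, 31, 32, 33, 39}
Set B = {7, 10, 11, 17, 18, 22, 24, 39, 40}
A \ B includes elements in A that are not in B.
Check each element of A:
4 (not in B, keep), 25 (not in B, keep), 31 (not in B, keep), 32 (not in B, keep), 33 (not in B, keep), 39 (in B, remove)
A \ B = {4, 25, 31, 32, 33}

{4, 25, 31, 32, 33}


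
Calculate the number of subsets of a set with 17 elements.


The set has 17 elements.
The power set contains all possible subsets.
|P(A)| = 2^|A| = 2^17 = 131072

131072


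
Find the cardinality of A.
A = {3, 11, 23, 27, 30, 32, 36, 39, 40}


Set A = {3, 11, 23, 27, 30, 32, 36, 39, 40}
Listing elements: 3, 11, 23, 27, 30, 32, 36, 39, 40
Counting: 9 elements
|A| = 9

9


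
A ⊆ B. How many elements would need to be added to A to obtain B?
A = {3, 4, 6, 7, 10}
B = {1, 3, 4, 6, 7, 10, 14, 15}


Set A = {3, 4, 6, 7, 10}, |A| = 5
Set B = {1, 3, 4, 6, 7, 10, 14, 15}, |B| = 8
Since A ⊆ B: B \ A = {1, 14, 15}
|B| - |A| = 8 - 5 = 3

3


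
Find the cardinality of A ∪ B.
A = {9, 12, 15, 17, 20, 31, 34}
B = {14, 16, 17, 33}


Set A = {9, 12, 15, 17, 20, 31, 34}, |A| = 7
Set B = {14, 16, 17, 33}, |B| = 4
A ∩ B = {17}, |A ∩ B| = 1
|A ∪ B| = |A| + |B| - |A ∩ B| = 7 + 4 - 1 = 10

10


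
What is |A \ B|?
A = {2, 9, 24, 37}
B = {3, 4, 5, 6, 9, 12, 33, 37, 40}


Set A = {2, 9, 24, 37}
Set B = {3, 4, 5, 6, 9, 12, 33, 37, 40}
A \ B = {2, 24}
|A \ B| = 2

2


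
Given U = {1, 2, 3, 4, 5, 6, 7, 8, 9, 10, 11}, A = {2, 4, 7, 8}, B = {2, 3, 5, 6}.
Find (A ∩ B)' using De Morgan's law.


U = {1, 2, 3, 4, 5, 6, 7, 8, 9, 10, 11}
A = {2, 4, 7, 8}, B = {2, 3, 5, 6}
A ∩ B = {2}
(A ∩ B)' = U \ (A ∩ B) = {1, 3, 4, 5, 6, 7, 8, 9, 10, 11}
Verification via A' ∪ B': A' = {1, 3, 5, 6, 9, 10, 11}, B' = {1, 4, 7, 8, 9, 10, 11}
A' ∪ B' = {1, 3, 4, 5, 6, 7, 8, 9, 10, 11} ✓

{1, 3, 4, 5, 6, 7, 8, 9, 10, 11}


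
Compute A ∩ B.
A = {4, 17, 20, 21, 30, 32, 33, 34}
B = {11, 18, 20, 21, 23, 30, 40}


Set A = {4, 17, 20, 21, 30, 32, 33, 34}
Set B = {11, 18, 20, 21, 23, 30, 40}
A ∩ B includes only elements in both sets.
Check each element of A against B:
4 ✗, 17 ✗, 20 ✓, 21 ✓, 30 ✓, 32 ✗, 33 ✗, 34 ✗
A ∩ B = {20, 21, 30}

{20, 21, 30}


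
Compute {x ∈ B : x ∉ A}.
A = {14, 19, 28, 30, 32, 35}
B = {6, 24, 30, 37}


Set A = {14, 19, 28, 30, 32, 35}
Set B = {6, 24, 30, 37}
Check each element of B against A:
6 ∉ A (include), 24 ∉ A (include), 30 ∈ A, 37 ∉ A (include)
Elements of B not in A: {6, 24, 37}

{6, 24, 37}


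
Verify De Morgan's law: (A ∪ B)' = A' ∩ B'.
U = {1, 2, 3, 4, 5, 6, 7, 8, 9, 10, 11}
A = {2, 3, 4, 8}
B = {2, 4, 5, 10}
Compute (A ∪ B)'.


U = {1, 2, 3, 4, 5, 6, 7, 8, 9, 10, 11}
A = {2, 3, 4, 8}, B = {2, 4, 5, 10}
A ∪ B = {2, 3, 4, 5, 8, 10}
(A ∪ B)' = U \ (A ∪ B) = {1, 6, 7, 9, 11}
Verification via A' ∩ B': A' = {1, 5, 6, 7, 9, 10, 11}, B' = {1, 3, 6, 7, 8, 9, 11}
A' ∩ B' = {1, 6, 7, 9, 11} ✓

{1, 6, 7, 9, 11}


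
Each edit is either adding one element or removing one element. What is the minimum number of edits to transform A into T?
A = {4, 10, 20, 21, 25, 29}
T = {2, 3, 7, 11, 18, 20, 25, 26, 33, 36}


Set A = {4, 10, 20, 21, 25, 29}
Set T = {2, 3, 7, 11, 18, 20, 25, 26, 33, 36}
Elements to remove from A (in A, not in T): {4, 10, 21, 29} → 4 removals
Elements to add to A (in T, not in A): {2, 3, 7, 11, 18, 26, 33, 36} → 8 additions
Total edits = 4 + 8 = 12

12


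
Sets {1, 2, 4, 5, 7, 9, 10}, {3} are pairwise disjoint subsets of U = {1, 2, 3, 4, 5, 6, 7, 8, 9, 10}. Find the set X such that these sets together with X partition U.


U = {1, 2, 3, 4, 5, 6, 7, 8, 9, 10}
Shown blocks: {1, 2, 4, 5, 7, 9, 10}, {3}
A partition's blocks are pairwise disjoint and cover U, so the missing block = U \ (union of shown blocks).
Union of shown blocks: {1, 2, 3, 4, 5, 7, 9, 10}
Missing block = U \ (union) = {6, 8}

{6, 8}


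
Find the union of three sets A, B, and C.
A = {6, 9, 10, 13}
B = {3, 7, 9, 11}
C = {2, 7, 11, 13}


Set A = {6, 9, 10, 13}
Set B = {3, 7, 9, 11}
Set C = {2, 7, 11, 13}
First, A ∪ B = {3, 6, 7, 9, 10, 11, 13}
Then, (A ∪ B) ∪ C = {2, 3, 6, 7, 9, 10, 11, 13}

{2, 3, 6, 7, 9, 10, 11, 13}


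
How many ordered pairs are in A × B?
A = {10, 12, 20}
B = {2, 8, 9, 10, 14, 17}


Set A = {10, 12, 20} has 3 elements.
Set B = {2, 8, 9, 10, 14, 17} has 6 elements.
|A × B| = |A| × |B| = 3 × 6 = 18

18


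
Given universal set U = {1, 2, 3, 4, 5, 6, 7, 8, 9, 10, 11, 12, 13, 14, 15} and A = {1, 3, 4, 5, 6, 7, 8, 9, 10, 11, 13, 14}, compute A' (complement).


Universal set U = {1, 2, 3, 4, 5, 6, 7, 8, 9, 10, 11, 12, 13, 14, 15}
Set A = {1, 3, 4, 5, 6, 7, 8, 9, 10, 11, 13, 14}
A' = U \ A = elements in U but not in A
Checking each element of U:
1 (in A, exclude), 2 (not in A, include), 3 (in A, exclude), 4 (in A, exclude), 5 (in A, exclude), 6 (in A, exclude), 7 (in A, exclude), 8 (in A, exclude), 9 (in A, exclude), 10 (in A, exclude), 11 (in A, exclude), 12 (not in A, include), 13 (in A, exclude), 14 (in A, exclude), 15 (not in A, include)
A' = {2, 12, 15}

{2, 12, 15}


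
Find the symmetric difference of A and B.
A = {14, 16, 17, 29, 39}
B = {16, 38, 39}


Set A = {14, 16, 17, 29, 39}
Set B = {16, 38, 39}
A △ B = (A \ B) ∪ (B \ A)
Elements in A but not B: {14, 17, 29}
Elements in B but not A: {38}
A △ B = {14, 17, 29, 38}

{14, 17, 29, 38}


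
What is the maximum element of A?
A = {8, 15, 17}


Set A = {8, 15, 17}
Elements in ascending order: 8, 15, 17
The largest element is 17.

17


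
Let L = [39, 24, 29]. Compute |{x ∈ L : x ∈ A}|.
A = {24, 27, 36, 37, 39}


Set A = {24, 27, 36, 37, 39}
Candidates: [39, 24, 29]
Check each candidate:
39 ∈ A, 24 ∈ A, 29 ∉ A
Count of candidates in A: 2

2


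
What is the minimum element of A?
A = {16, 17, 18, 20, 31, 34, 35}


Set A = {16, 17, 18, 20, 31, 34, 35}
Elements in ascending order: 16, 17, 18, 20, 31, 34, 35
The smallest element is 16.

16


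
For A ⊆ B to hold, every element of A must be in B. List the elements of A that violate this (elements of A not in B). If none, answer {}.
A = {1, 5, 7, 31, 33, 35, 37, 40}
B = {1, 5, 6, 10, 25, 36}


Set A = {1, 5, 7, 31, 33, 35, 37, 40}
Set B = {1, 5, 6, 10, 25, 36}
Check each element of A against B:
1 ∈ B, 5 ∈ B, 7 ∉ B (include), 31 ∉ B (include), 33 ∉ B (include), 35 ∉ B (include), 37 ∉ B (include), 40 ∉ B (include)
Elements of A not in B: {7, 31, 33, 35, 37, 40}

{7, 31, 33, 35, 37, 40}


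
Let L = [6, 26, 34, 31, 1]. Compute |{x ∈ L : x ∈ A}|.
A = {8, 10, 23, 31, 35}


Set A = {8, 10, 23, 31, 35}
Candidates: [6, 26, 34, 31, 1]
Check each candidate:
6 ∉ A, 26 ∉ A, 34 ∉ A, 31 ∈ A, 1 ∉ A
Count of candidates in A: 1

1


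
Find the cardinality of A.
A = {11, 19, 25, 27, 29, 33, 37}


Set A = {11, 19, 25, 27, 29, 33, 37}
Listing elements: 11, 19, 25, 27, 29, 33, 37
Counting: 7 elements
|A| = 7

7


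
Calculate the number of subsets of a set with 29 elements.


The set has 29 elements.
The power set contains all possible subsets.
|P(A)| = 2^|A| = 2^29 = 536870912

536870912


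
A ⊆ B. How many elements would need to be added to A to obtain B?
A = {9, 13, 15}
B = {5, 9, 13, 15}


Set A = {9, 13, 15}, |A| = 3
Set B = {5, 9, 13, 15}, |B| = 4
Since A ⊆ B: B \ A = {5}
|B| - |A| = 4 - 3 = 1

1


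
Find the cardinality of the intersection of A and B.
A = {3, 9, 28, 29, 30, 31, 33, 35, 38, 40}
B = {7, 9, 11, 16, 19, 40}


Set A = {3, 9, 28, 29, 30, 31, 33, 35, 38, 40}
Set B = {7, 9, 11, 16, 19, 40}
A ∩ B = {9, 40}
|A ∩ B| = 2

2


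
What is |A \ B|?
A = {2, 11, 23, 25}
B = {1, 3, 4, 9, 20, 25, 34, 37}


Set A = {2, 11, 23, 25}
Set B = {1, 3, 4, 9, 20, 25, 34, 37}
A \ B = {2, 11, 23}
|A \ B| = 3

3


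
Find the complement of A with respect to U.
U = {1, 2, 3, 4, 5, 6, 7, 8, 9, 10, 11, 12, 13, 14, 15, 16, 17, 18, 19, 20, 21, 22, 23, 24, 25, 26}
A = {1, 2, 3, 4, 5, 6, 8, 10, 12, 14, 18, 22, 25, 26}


Universal set U = {1, 2, 3, 4, 5, 6, 7, 8, 9, 10, 11, 12, 13, 14, 15, 16, 17, 18, 19, 20, 21, 22, 23, 24, 25, 26}
Set A = {1, 2, 3, 4, 5, 6, 8, 10, 12, 14, 18, 22, 25, 26}
A' = U \ A = elements in U but not in A
Checking each element of U:
1 (in A, exclude), 2 (in A, exclude), 3 (in A, exclude), 4 (in A, exclude), 5 (in A, exclude), 6 (in A, exclude), 7 (not in A, include), 8 (in A, exclude), 9 (not in A, include), 10 (in A, exclude), 11 (not in A, include), 12 (in A, exclude), 13 (not in A, include), 14 (in A, exclude), 15 (not in A, include), 16 (not in A, include), 17 (not in A, include), 18 (in A, exclude), 19 (not in A, include), 20 (not in A, include), 21 (not in A, include), 22 (in A, exclude), 23 (not in A, include), 24 (not in A, include), 25 (in A, exclude), 26 (in A, exclude)
A' = {7, 9, 11, 13, 15, 16, 17, 19, 20, 21, 23, 24}

{7, 9, 11, 13, 15, 16, 17, 19, 20, 21, 23, 24}


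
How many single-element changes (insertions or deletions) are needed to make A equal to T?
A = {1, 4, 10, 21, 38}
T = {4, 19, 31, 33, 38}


Set A = {1, 4, 10, 21, 38}
Set T = {4, 19, 31, 33, 38}
Elements to remove from A (in A, not in T): {1, 10, 21} → 3 removals
Elements to add to A (in T, not in A): {19, 31, 33} → 3 additions
Total edits = 3 + 3 = 6

6


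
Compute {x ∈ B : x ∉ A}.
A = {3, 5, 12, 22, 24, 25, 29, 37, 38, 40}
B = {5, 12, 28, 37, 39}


Set A = {3, 5, 12, 22, 24, 25, 29, 37, 38, 40}
Set B = {5, 12, 28, 37, 39}
Check each element of B against A:
5 ∈ A, 12 ∈ A, 28 ∉ A (include), 37 ∈ A, 39 ∉ A (include)
Elements of B not in A: {28, 39}

{28, 39}


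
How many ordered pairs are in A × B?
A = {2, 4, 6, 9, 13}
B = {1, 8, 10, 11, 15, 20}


Set A = {2, 4, 6, 9, 13} has 5 elements.
Set B = {1, 8, 10, 11, 15, 20} has 6 elements.
|A × B| = |A| × |B| = 5 × 6 = 30

30


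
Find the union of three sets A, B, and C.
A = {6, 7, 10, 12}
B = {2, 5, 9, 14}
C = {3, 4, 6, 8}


Set A = {6, 7, 10, 12}
Set B = {2, 5, 9, 14}
Set C = {3, 4, 6, 8}
First, A ∪ B = {2, 5, 6, 7, 9, 10, 12, 14}
Then, (A ∪ B) ∪ C = {2, 3, 4, 5, 6, 7, 8, 9, 10, 12, 14}

{2, 3, 4, 5, 6, 7, 8, 9, 10, 12, 14}


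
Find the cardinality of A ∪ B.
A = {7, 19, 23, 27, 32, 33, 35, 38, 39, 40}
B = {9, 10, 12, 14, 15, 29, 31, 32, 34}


Set A = {7, 19, 23, 27, 32, 33, 35, 38, 39, 40}, |A| = 10
Set B = {9, 10, 12, 14, 15, 29, 31, 32, 34}, |B| = 9
A ∩ B = {32}, |A ∩ B| = 1
|A ∪ B| = |A| + |B| - |A ∩ B| = 10 + 9 - 1 = 18

18


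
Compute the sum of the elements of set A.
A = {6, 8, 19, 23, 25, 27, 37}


Set A = {6, 8, 19, 23, 25, 27, 37}
Sum = 6 + 8 + 19 + 23 + 25 + 27 + 37 = 145

145


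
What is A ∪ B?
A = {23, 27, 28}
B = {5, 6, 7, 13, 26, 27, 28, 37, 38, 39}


Set A = {23, 27, 28}
Set B = {5, 6, 7, 13, 26, 27, 28, 37, 38, 39}
A ∪ B includes all elements in either set.
Elements from A: {23, 27, 28}
Elements from B not already included: {5, 6, 7, 13, 26, 37, 38, 39}
A ∪ B = {5, 6, 7, 13, 23, 26, 27, 28, 37, 38, 39}

{5, 6, 7, 13, 23, 26, 27, 28, 37, 38, 39}


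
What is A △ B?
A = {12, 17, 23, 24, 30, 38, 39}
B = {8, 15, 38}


Set A = {12, 17, 23, 24, 30, 38, 39}
Set B = {8, 15, 38}
A △ B = (A \ B) ∪ (B \ A)
Elements in A but not B: {12, 17, 23, 24, 30, 39}
Elements in B but not A: {8, 15}
A △ B = {8, 12, 15, 17, 23, 24, 30, 39}

{8, 12, 15, 17, 23, 24, 30, 39}


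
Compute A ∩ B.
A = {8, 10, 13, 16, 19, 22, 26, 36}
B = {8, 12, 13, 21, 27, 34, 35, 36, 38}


Set A = {8, 10, 13, 16, 19, 22, 26, 36}
Set B = {8, 12, 13, 21, 27, 34, 35, 36, 38}
A ∩ B includes only elements in both sets.
Check each element of A against B:
8 ✓, 10 ✗, 13 ✓, 16 ✗, 19 ✗, 22 ✗, 26 ✗, 36 ✓
A ∩ B = {8, 13, 36}

{8, 13, 36}


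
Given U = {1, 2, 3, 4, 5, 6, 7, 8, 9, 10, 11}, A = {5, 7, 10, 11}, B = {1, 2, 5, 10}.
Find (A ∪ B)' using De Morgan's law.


U = {1, 2, 3, 4, 5, 6, 7, 8, 9, 10, 11}
A = {5, 7, 10, 11}, B = {1, 2, 5, 10}
A ∪ B = {1, 2, 5, 7, 10, 11}
(A ∪ B)' = U \ (A ∪ B) = {3, 4, 6, 8, 9}
Verification via A' ∩ B': A' = {1, 2, 3, 4, 6, 8, 9}, B' = {3, 4, 6, 7, 8, 9, 11}
A' ∩ B' = {3, 4, 6, 8, 9} ✓

{3, 4, 6, 8, 9}


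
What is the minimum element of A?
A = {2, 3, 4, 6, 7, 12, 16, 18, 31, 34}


Set A = {2, 3, 4, 6, 7, 12, 16, 18, 31, 34}
Elements in ascending order: 2, 3, 4, 6, 7, 12, 16, 18, 31, 34
The smallest element is 2.

2


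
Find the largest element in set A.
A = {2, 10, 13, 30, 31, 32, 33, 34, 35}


Set A = {2, 10, 13, 30, 31, 32, 33, 34, 35}
Elements in ascending order: 2, 10, 13, 30, 31, 32, 33, 34, 35
The largest element is 35.

35


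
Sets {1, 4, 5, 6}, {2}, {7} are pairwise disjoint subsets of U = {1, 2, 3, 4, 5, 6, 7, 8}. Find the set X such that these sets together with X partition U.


U = {1, 2, 3, 4, 5, 6, 7, 8}
Shown blocks: {1, 4, 5, 6}, {2}, {7}
A partition's blocks are pairwise disjoint and cover U, so the missing block = U \ (union of shown blocks).
Union of shown blocks: {1, 2, 4, 5, 6, 7}
Missing block = U \ (union) = {3, 8}

{3, 8}


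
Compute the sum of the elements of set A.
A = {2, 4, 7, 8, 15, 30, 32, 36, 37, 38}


Set A = {2, 4, 7, 8, 15, 30, 32, 36, 37, 38}
Sum = 2 + 4 + 7 + 8 + 15 + 30 + 32 + 36 + 37 + 38 = 209

209


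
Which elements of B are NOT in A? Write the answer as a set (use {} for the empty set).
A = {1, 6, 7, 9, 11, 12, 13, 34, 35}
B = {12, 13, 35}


Set A = {1, 6, 7, 9, 11, 12, 13, 34, 35}
Set B = {12, 13, 35}
Check each element of B against A:
12 ∈ A, 13 ∈ A, 35 ∈ A
Elements of B not in A: {}

{}


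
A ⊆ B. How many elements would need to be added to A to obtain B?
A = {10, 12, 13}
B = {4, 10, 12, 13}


Set A = {10, 12, 13}, |A| = 3
Set B = {4, 10, 12, 13}, |B| = 4
Since A ⊆ B: B \ A = {4}
|B| - |A| = 4 - 3 = 1

1


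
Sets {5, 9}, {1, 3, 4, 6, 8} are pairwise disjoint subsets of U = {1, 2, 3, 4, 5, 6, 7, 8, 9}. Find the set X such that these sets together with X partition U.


U = {1, 2, 3, 4, 5, 6, 7, 8, 9}
Shown blocks: {5, 9}, {1, 3, 4, 6, 8}
A partition's blocks are pairwise disjoint and cover U, so the missing block = U \ (union of shown blocks).
Union of shown blocks: {1, 3, 4, 5, 6, 8, 9}
Missing block = U \ (union) = {2, 7}

{2, 7}


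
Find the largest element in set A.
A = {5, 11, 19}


Set A = {5, 11, 19}
Elements in ascending order: 5, 11, 19
The largest element is 19.

19


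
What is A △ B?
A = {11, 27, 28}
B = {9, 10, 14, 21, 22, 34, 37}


Set A = {11, 27, 28}
Set B = {9, 10, 14, 21, 22, 34, 37}
A △ B = (A \ B) ∪ (B \ A)
Elements in A but not B: {11, 27, 28}
Elements in B but not A: {9, 10, 14, 21, 22, 34, 37}
A △ B = {9, 10, 11, 14, 21, 22, 27, 28, 34, 37}

{9, 10, 11, 14, 21, 22, 27, 28, 34, 37}


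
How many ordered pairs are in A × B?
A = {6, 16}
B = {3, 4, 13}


Set A = {6, 16} has 2 elements.
Set B = {3, 4, 13} has 3 elements.
|A × B| = |A| × |B| = 2 × 3 = 6

6


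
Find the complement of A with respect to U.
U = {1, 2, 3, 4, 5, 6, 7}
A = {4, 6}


Universal set U = {1, 2, 3, 4, 5, 6, 7}
Set A = {4, 6}
A' = U \ A = elements in U but not in A
Checking each element of U:
1 (not in A, include), 2 (not in A, include), 3 (not in A, include), 4 (in A, exclude), 5 (not in A, include), 6 (in A, exclude), 7 (not in A, include)
A' = {1, 2, 3, 5, 7}

{1, 2, 3, 5, 7}


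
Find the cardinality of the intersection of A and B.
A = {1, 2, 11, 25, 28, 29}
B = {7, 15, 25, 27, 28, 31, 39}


Set A = {1, 2, 11, 25, 28, 29}
Set B = {7, 15, 25, 27, 28, 31, 39}
A ∩ B = {25, 28}
|A ∩ B| = 2

2


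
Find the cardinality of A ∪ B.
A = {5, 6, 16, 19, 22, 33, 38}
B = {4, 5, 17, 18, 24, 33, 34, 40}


Set A = {5, 6, 16, 19, 22, 33, 38}, |A| = 7
Set B = {4, 5, 17, 18, 24, 33, 34, 40}, |B| = 8
A ∩ B = {5, 33}, |A ∩ B| = 2
|A ∪ B| = |A| + |B| - |A ∩ B| = 7 + 8 - 2 = 13

13


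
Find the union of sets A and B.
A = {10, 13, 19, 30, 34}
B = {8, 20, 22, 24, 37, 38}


Set A = {10, 13, 19, 30, 34}
Set B = {8, 20, 22, 24, 37, 38}
A ∪ B includes all elements in either set.
Elements from A: {10, 13, 19, 30, 34}
Elements from B not already included: {8, 20, 22, 24, 37, 38}
A ∪ B = {8, 10, 13, 19, 20, 22, 24, 30, 34, 37, 38}

{8, 10, 13, 19, 20, 22, 24, 30, 34, 37, 38}


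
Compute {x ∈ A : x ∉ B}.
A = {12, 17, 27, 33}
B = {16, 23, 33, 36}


Set A = {12, 17, 27, 33}
Set B = {16, 23, 33, 36}
Check each element of A against B:
12 ∉ B (include), 17 ∉ B (include), 27 ∉ B (include), 33 ∈ B
Elements of A not in B: {12, 17, 27}

{12, 17, 27}


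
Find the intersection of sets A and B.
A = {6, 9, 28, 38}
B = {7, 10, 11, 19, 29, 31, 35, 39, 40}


Set A = {6, 9, 28, 38}
Set B = {7, 10, 11, 19, 29, 31, 35, 39, 40}
A ∩ B includes only elements in both sets.
Check each element of A against B:
6 ✗, 9 ✗, 28 ✗, 38 ✗
A ∩ B = {}

{}


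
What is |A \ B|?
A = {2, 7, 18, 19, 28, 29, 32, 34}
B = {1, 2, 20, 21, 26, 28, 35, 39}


Set A = {2, 7, 18, 19, 28, 29, 32, 34}
Set B = {1, 2, 20, 21, 26, 28, 35, 39}
A \ B = {7, 18, 19, 29, 32, 34}
|A \ B| = 6

6


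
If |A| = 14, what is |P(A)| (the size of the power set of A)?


The set has 14 elements.
The power set contains all possible subsets.
|P(A)| = 2^|A| = 2^14 = 16384

16384


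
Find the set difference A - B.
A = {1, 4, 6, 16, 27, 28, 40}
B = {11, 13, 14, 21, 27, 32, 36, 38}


Set A = {1, 4, 6, 16, 27, 28, 40}
Set B = {11, 13, 14, 21, 27, 32, 36, 38}
A \ B includes elements in A that are not in B.
Check each element of A:
1 (not in B, keep), 4 (not in B, keep), 6 (not in B, keep), 16 (not in B, keep), 27 (in B, remove), 28 (not in B, keep), 40 (not in B, keep)
A \ B = {1, 4, 6, 16, 28, 40}

{1, 4, 6, 16, 28, 40}


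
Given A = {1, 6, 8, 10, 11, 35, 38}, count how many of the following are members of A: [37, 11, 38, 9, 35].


Set A = {1, 6, 8, 10, 11, 35, 38}
Candidates: [37, 11, 38, 9, 35]
Check each candidate:
37 ∉ A, 11 ∈ A, 38 ∈ A, 9 ∉ A, 35 ∈ A
Count of candidates in A: 3

3


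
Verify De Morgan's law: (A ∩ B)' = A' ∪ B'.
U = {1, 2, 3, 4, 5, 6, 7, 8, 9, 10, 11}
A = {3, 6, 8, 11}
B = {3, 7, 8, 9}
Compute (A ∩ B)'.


U = {1, 2, 3, 4, 5, 6, 7, 8, 9, 10, 11}
A = {3, 6, 8, 11}, B = {3, 7, 8, 9}
A ∩ B = {3, 8}
(A ∩ B)' = U \ (A ∩ B) = {1, 2, 4, 5, 6, 7, 9, 10, 11}
Verification via A' ∪ B': A' = {1, 2, 4, 5, 7, 9, 10}, B' = {1, 2, 4, 5, 6, 10, 11}
A' ∪ B' = {1, 2, 4, 5, 6, 7, 9, 10, 11} ✓

{1, 2, 4, 5, 6, 7, 9, 10, 11}


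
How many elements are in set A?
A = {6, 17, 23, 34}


Set A = {6, 17, 23, 34}
Listing elements: 6, 17, 23, 34
Counting: 4 elements
|A| = 4

4


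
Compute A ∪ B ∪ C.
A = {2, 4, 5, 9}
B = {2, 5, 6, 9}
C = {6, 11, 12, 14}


Set A = {2, 4, 5, 9}
Set B = {2, 5, 6, 9}
Set C = {6, 11, 12, 14}
First, A ∪ B = {2, 4, 5, 6, 9}
Then, (A ∪ B) ∪ C = {2, 4, 5, 6, 9, 11, 12, 14}

{2, 4, 5, 6, 9, 11, 12, 14}


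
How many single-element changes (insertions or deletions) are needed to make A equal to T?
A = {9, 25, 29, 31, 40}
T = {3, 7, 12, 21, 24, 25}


Set A = {9, 25, 29, 31, 40}
Set T = {3, 7, 12, 21, 24, 25}
Elements to remove from A (in A, not in T): {9, 29, 31, 40} → 4 removals
Elements to add to A (in T, not in A): {3, 7, 12, 21, 24} → 5 additions
Total edits = 4 + 5 = 9

9


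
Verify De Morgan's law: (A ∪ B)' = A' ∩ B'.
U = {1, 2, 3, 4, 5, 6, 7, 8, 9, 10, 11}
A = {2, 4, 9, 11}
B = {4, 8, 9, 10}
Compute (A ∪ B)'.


U = {1, 2, 3, 4, 5, 6, 7, 8, 9, 10, 11}
A = {2, 4, 9, 11}, B = {4, 8, 9, 10}
A ∪ B = {2, 4, 8, 9, 10, 11}
(A ∪ B)' = U \ (A ∪ B) = {1, 3, 5, 6, 7}
Verification via A' ∩ B': A' = {1, 3, 5, 6, 7, 8, 10}, B' = {1, 2, 3, 5, 6, 7, 11}
A' ∩ B' = {1, 3, 5, 6, 7} ✓

{1, 3, 5, 6, 7}


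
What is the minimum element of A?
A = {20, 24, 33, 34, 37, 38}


Set A = {20, 24, 33, 34, 37, 38}
Elements in ascending order: 20, 24, 33, 34, 37, 38
The smallest element is 20.

20


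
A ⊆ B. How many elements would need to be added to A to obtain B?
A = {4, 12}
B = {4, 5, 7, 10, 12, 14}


Set A = {4, 12}, |A| = 2
Set B = {4, 5, 7, 10, 12, 14}, |B| = 6
Since A ⊆ B: B \ A = {5, 7, 10, 14}
|B| - |A| = 6 - 2 = 4

4


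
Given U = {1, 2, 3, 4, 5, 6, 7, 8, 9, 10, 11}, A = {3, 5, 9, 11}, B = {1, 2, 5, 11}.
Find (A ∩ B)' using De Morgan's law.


U = {1, 2, 3, 4, 5, 6, 7, 8, 9, 10, 11}
A = {3, 5, 9, 11}, B = {1, 2, 5, 11}
A ∩ B = {5, 11}
(A ∩ B)' = U \ (A ∩ B) = {1, 2, 3, 4, 6, 7, 8, 9, 10}
Verification via A' ∪ B': A' = {1, 2, 4, 6, 7, 8, 10}, B' = {3, 4, 6, 7, 8, 9, 10}
A' ∪ B' = {1, 2, 3, 4, 6, 7, 8, 9, 10} ✓

{1, 2, 3, 4, 6, 7, 8, 9, 10}


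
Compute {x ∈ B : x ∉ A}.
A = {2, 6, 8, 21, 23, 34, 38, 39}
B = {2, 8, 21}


Set A = {2, 6, 8, 21, 23, 34, 38, 39}
Set B = {2, 8, 21}
Check each element of B against A:
2 ∈ A, 8 ∈ A, 21 ∈ A
Elements of B not in A: {}

{}


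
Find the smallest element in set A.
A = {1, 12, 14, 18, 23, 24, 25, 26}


Set A = {1, 12, 14, 18, 23, 24, 25, 26}
Elements in ascending order: 1, 12, 14, 18, 23, 24, 25, 26
The smallest element is 1.

1


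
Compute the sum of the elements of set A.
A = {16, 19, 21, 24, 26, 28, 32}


Set A = {16, 19, 21, 24, 26, 28, 32}
Sum = 16 + 19 + 21 + 24 + 26 + 28 + 32 = 166

166


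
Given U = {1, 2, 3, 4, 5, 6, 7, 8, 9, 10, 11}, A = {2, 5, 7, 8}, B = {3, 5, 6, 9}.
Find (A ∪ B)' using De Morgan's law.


U = {1, 2, 3, 4, 5, 6, 7, 8, 9, 10, 11}
A = {2, 5, 7, 8}, B = {3, 5, 6, 9}
A ∪ B = {2, 3, 5, 6, 7, 8, 9}
(A ∪ B)' = U \ (A ∪ B) = {1, 4, 10, 11}
Verification via A' ∩ B': A' = {1, 3, 4, 6, 9, 10, 11}, B' = {1, 2, 4, 7, 8, 10, 11}
A' ∩ B' = {1, 4, 10, 11} ✓

{1, 4, 10, 11}


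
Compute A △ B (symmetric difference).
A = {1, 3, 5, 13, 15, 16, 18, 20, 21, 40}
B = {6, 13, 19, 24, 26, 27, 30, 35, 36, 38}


Set A = {1, 3, 5, 13, 15, 16, 18, 20, 21, 40}
Set B = {6, 13, 19, 24, 26, 27, 30, 35, 36, 38}
A △ B = (A \ B) ∪ (B \ A)
Elements in A but not B: {1, 3, 5, 15, 16, 18, 20, 21, 40}
Elements in B but not A: {6, 19, 24, 26, 27, 30, 35, 36, 38}
A △ B = {1, 3, 5, 6, 15, 16, 18, 19, 20, 21, 24, 26, 27, 30, 35, 36, 38, 40}

{1, 3, 5, 6, 15, 16, 18, 19, 20, 21, 24, 26, 27, 30, 35, 36, 38, 40}


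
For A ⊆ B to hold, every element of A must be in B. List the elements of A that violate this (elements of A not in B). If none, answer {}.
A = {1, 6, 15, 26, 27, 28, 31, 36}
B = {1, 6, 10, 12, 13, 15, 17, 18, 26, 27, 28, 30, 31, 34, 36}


Set A = {1, 6, 15, 26, 27, 28, 31, 36}
Set B = {1, 6, 10, 12, 13, 15, 17, 18, 26, 27, 28, 30, 31, 34, 36}
Check each element of A against B:
1 ∈ B, 6 ∈ B, 15 ∈ B, 26 ∈ B, 27 ∈ B, 28 ∈ B, 31 ∈ B, 36 ∈ B
Elements of A not in B: {}

{}


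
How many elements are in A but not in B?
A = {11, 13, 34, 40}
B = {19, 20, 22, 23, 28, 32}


Set A = {11, 13, 34, 40}
Set B = {19, 20, 22, 23, 28, 32}
A \ B = {11, 13, 34, 40}
|A \ B| = 4

4


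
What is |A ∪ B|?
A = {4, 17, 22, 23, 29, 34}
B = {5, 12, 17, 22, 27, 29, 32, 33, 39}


Set A = {4, 17, 22, 23, 29, 34}, |A| = 6
Set B = {5, 12, 17, 22, 27, 29, 32, 33, 39}, |B| = 9
A ∩ B = {17, 22, 29}, |A ∩ B| = 3
|A ∪ B| = |A| + |B| - |A ∩ B| = 6 + 9 - 3 = 12

12


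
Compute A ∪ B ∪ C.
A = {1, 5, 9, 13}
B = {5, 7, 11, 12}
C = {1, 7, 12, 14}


Set A = {1, 5, 9, 13}
Set B = {5, 7, 11, 12}
Set C = {1, 7, 12, 14}
First, A ∪ B = {1, 5, 7, 9, 11, 12, 13}
Then, (A ∪ B) ∪ C = {1, 5, 7, 9, 11, 12, 13, 14}

{1, 5, 7, 9, 11, 12, 13, 14}


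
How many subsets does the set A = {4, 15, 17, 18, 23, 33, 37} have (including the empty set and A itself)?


Set A = {4, 15, 17, 18, 23, 33, 37}
|A| = 7
The power set P(A) contains all subsets of A.
|P(A)| = 2^|A| = 2^7 = 128

128


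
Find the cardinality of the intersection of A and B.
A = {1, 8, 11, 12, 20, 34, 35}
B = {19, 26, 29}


Set A = {1, 8, 11, 12, 20, 34, 35}
Set B = {19, 26, 29}
A ∩ B = {}
|A ∩ B| = 0

0


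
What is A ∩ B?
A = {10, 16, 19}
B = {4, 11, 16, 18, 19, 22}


Set A = {10, 16, 19}
Set B = {4, 11, 16, 18, 19, 22}
A ∩ B includes only elements in both sets.
Check each element of A against B:
10 ✗, 16 ✓, 19 ✓
A ∩ B = {16, 19}

{16, 19}


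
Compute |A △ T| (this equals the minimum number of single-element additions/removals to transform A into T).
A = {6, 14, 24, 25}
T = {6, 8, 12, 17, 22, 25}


Set A = {6, 14, 24, 25}
Set T = {6, 8, 12, 17, 22, 25}
Elements to remove from A (in A, not in T): {14, 24} → 2 removals
Elements to add to A (in T, not in A): {8, 12, 17, 22} → 4 additions
Total edits = 2 + 4 = 6

6


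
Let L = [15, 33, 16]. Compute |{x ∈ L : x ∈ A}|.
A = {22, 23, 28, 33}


Set A = {22, 23, 28, 33}
Candidates: [15, 33, 16]
Check each candidate:
15 ∉ A, 33 ∈ A, 16 ∉ A
Count of candidates in A: 1

1


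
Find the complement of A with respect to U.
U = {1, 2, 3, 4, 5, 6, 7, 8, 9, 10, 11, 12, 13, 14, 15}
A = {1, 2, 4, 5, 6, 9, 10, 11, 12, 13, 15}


Universal set U = {1, 2, 3, 4, 5, 6, 7, 8, 9, 10, 11, 12, 13, 14, 15}
Set A = {1, 2, 4, 5, 6, 9, 10, 11, 12, 13, 15}
A' = U \ A = elements in U but not in A
Checking each element of U:
1 (in A, exclude), 2 (in A, exclude), 3 (not in A, include), 4 (in A, exclude), 5 (in A, exclude), 6 (in A, exclude), 7 (not in A, include), 8 (not in A, include), 9 (in A, exclude), 10 (in A, exclude), 11 (in A, exclude), 12 (in A, exclude), 13 (in A, exclude), 14 (not in A, include), 15 (in A, exclude)
A' = {3, 7, 8, 14}

{3, 7, 8, 14}


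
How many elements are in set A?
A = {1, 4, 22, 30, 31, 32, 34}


Set A = {1, 4, 22, 30, 31, 32, 34}
Listing elements: 1, 4, 22, 30, 31, 32, 34
Counting: 7 elements
|A| = 7

7


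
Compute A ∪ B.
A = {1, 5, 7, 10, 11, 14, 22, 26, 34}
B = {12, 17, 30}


Set A = {1, 5, 7, 10, 11, 14, 22, 26, 34}
Set B = {12, 17, 30}
A ∪ B includes all elements in either set.
Elements from A: {1, 5, 7, 10, 11, 14, 22, 26, 34}
Elements from B not already included: {12, 17, 30}
A ∪ B = {1, 5, 7, 10, 11, 12, 14, 17, 22, 26, 30, 34}

{1, 5, 7, 10, 11, 12, 14, 17, 22, 26, 30, 34}


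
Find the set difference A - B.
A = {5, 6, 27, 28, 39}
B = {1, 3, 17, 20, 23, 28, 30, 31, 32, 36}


Set A = {5, 6, 27, 28, 39}
Set B = {1, 3, 17, 20, 23, 28, 30, 31, 32, 36}
A \ B includes elements in A that are not in B.
Check each element of A:
5 (not in B, keep), 6 (not in B, keep), 27 (not in B, keep), 28 (in B, remove), 39 (not in B, keep)
A \ B = {5, 6, 27, 39}

{5, 6, 27, 39}


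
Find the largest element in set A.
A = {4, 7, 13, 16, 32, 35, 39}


Set A = {4, 7, 13, 16, 32, 35, 39}
Elements in ascending order: 4, 7, 13, 16, 32, 35, 39
The largest element is 39.

39


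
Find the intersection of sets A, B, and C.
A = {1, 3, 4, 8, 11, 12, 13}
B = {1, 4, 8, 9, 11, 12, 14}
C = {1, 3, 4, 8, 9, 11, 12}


Set A = {1, 3, 4, 8, 11, 12, 13}
Set B = {1, 4, 8, 9, 11, 12, 14}
Set C = {1, 3, 4, 8, 9, 11, 12}
First, A ∩ B = {1, 4, 8, 11, 12}
Then, (A ∩ B) ∩ C = {1, 4, 8, 11, 12}

{1, 4, 8, 11, 12}


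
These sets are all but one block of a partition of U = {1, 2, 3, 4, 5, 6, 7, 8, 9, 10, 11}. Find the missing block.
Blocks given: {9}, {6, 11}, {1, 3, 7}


U = {1, 2, 3, 4, 5, 6, 7, 8, 9, 10, 11}
Shown blocks: {9}, {6, 11}, {1, 3, 7}
A partition's blocks are pairwise disjoint and cover U, so the missing block = U \ (union of shown blocks).
Union of shown blocks: {1, 3, 6, 7, 9, 11}
Missing block = U \ (union) = {2, 4, 5, 8, 10}

{2, 4, 5, 8, 10}
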